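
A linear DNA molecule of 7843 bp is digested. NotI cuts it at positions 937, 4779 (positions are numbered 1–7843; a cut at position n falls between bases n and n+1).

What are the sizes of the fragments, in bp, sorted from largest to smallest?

3842, 3064, 937 bp

Linear molecule, 2 cuts → 3 fragments:
  937 − 0 = 937 bp
  4779 − 937 = 3842 bp
  7843 − 4779 = 3064 bp
Sorted largest to smallest: 3842, 3064, 937 bp.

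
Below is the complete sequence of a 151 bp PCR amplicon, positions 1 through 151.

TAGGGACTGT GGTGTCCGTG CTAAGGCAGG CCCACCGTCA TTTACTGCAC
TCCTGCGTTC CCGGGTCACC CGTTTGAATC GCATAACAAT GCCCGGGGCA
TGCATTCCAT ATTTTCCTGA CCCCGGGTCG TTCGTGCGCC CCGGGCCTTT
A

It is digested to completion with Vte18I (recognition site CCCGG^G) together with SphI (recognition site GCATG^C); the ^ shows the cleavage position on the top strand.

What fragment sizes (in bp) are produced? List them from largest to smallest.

64, 32, 24, 18, 7, 6 bp

Vte18I sites (CCCGGG) start at positions 60, 92, 122, 140.
Vte18I cuts after base 5 of each site (before the last base), so after positions 64, 96, 126, 144.
The SphI site (GCATGC) starts at position 98.
SphI cuts after base 5 of each site (before the last base), so after position 102.
Combined cut positions: 64, 96, 102, 126, 144.
Linear molecule, 5 cuts → 6 fragments:
  1–64 → 64 bp
  65–96 → 32 bp
  97–102 → 6 bp
  103–126 → 24 bp
  127–144 → 18 bp
  145–151 → 7 bp
Sorted largest to smallest: 64, 32, 24, 18, 7, 6 bp.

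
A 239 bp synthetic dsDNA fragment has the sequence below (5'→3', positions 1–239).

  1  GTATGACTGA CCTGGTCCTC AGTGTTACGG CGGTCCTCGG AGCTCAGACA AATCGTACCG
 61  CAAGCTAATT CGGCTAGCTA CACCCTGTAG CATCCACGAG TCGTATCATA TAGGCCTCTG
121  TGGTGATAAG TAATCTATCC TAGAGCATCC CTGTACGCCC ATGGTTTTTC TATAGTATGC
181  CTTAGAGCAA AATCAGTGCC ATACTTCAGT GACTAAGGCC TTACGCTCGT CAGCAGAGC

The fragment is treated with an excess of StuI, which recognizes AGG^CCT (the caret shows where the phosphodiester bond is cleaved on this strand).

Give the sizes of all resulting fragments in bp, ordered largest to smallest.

StuI sites (AGGCCT) start at positions 112, 216.
StuI cuts after base 3 of each site, so after positions 114, 218.
Linear molecule, 2 cuts → 3 fragments:
  1–114 → 114 bp
  115–218 → 104 bp
  219–239 → 21 bp
Sorted largest to smallest: 114, 104, 21 bp.

114, 104, 21 bp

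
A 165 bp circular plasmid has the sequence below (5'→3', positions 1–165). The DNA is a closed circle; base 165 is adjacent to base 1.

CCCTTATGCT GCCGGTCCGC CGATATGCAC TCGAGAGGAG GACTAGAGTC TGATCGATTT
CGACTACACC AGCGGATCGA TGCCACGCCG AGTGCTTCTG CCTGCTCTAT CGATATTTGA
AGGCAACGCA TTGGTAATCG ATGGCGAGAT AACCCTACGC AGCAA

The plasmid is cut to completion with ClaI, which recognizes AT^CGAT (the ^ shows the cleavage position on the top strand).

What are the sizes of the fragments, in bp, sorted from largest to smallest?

81, 33, 28, 23 bp

ClaI sites (ATCGAT) start at positions 53, 76, 109, 137.
ClaI cuts after base 2 of each site, so after positions 54, 77, 110, 138.
Circular molecule, 4 cuts → 4 fragments:
  55–77 → 23 bp
  78–110 → 33 bp
  111–138 → 28 bp
  139–165 then 1–54 → 27 + 54 = 81 bp
Sorted largest to smallest: 81, 33, 28, 23 bp.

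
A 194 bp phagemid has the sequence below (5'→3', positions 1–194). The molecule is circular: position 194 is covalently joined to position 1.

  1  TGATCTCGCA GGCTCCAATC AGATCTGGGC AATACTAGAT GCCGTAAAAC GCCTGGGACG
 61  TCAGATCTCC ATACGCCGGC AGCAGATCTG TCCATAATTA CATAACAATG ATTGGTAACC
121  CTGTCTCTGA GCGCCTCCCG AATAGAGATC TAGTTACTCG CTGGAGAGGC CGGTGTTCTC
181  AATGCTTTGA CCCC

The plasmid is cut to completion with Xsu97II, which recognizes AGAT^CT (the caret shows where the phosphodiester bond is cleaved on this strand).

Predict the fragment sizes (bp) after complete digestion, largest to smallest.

Xsu97II sites (AGATCT) start at positions 21, 63, 84, 146.
Xsu97II cuts after base 4 of each site, so after positions 24, 66, 87, 149.
Circular molecule, 4 cuts → 4 fragments:
  25–66 → 42 bp
  67–87 → 21 bp
  88–149 → 62 bp
  150–194 then 1–24 → 45 + 24 = 69 bp
Sorted largest to smallest: 69, 62, 42, 21 bp.

69, 62, 42, 21 bp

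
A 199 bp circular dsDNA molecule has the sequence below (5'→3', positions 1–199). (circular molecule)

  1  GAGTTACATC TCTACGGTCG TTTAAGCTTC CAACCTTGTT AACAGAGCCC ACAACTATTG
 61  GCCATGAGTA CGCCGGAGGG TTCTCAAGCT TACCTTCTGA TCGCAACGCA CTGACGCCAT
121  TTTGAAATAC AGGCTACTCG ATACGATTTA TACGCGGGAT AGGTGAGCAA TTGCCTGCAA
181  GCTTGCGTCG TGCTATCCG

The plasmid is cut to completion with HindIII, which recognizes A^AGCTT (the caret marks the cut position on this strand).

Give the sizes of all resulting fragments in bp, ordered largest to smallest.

93, 62, 44 bp

HindIII sites (AAGCTT) start at positions 24, 86, 179.
HindIII cuts after the first base of each site, so after positions 24, 86, 179.
Circular molecule, 3 cuts → 3 fragments:
  25–86 → 62 bp
  87–179 → 93 bp
  180–199 then 1–24 → 20 + 24 = 44 bp
Sorted largest to smallest: 93, 62, 44 bp.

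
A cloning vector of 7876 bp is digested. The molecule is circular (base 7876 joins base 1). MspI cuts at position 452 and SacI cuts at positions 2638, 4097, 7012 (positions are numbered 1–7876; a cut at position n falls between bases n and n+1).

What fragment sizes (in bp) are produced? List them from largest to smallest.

2915, 2186, 1459, 1316 bp

Combined cut positions (sorted): 452, 2638, 4097, 7012.
Circular molecule, 4 cuts → 4 fragments:
  2638 − 452 = 2186 bp
  4097 − 2638 = 1459 bp
  7012 − 4097 = 2915 bp
  wrap: 7876 − 7012 + 452 = 1316 bp
Sorted largest to smallest: 2915, 2186, 1459, 1316 bp.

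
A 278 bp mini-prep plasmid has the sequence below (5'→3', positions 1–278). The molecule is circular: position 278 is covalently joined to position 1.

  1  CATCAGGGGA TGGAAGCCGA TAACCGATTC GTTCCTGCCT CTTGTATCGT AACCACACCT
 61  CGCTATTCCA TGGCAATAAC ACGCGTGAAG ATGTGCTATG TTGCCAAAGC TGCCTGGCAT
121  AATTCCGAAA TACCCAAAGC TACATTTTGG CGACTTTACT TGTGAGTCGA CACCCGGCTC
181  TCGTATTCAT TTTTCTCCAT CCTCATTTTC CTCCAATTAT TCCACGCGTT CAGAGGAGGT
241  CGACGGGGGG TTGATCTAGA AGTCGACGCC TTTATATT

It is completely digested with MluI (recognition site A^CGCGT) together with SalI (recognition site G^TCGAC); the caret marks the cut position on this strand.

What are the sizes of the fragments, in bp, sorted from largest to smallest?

MluI sites (ACGCGT) start at positions 81, 224.
MluI cuts after the first base of each site, so after positions 81, 224.
SalI sites (GTCGAC) start at positions 166, 239, 262.
SalI cuts after the first base of each site, so after positions 166, 239, 262.
Combined cut positions: 81, 166, 224, 239, 262.
Circular molecule, 5 cuts → 5 fragments:
  82–166 → 85 bp
  167–224 → 58 bp
  225–239 → 15 bp
  240–262 → 23 bp
  263–278 then 1–81 → 16 + 81 = 97 bp
Sorted largest to smallest: 97, 85, 58, 23, 15 bp.

97, 85, 58, 23, 15 bp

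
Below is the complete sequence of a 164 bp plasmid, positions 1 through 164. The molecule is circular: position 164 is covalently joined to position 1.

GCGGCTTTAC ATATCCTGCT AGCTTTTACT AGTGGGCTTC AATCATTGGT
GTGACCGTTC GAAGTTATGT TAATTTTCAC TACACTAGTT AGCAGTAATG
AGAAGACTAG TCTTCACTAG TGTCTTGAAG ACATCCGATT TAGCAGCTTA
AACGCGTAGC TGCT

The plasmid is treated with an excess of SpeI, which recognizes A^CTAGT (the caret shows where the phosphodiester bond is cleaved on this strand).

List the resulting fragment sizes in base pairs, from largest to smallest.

SpeI sites (ACTAGT) start at positions 28, 84, 106, 116.
SpeI cuts after the first base of each site, so after positions 28, 84, 106, 116.
Circular molecule, 4 cuts → 4 fragments:
  29–84 → 56 bp
  85–106 → 22 bp
  107–116 → 10 bp
  117–164 then 1–28 → 48 + 28 = 76 bp
Sorted largest to smallest: 76, 56, 22, 10 bp.

76, 56, 22, 10 bp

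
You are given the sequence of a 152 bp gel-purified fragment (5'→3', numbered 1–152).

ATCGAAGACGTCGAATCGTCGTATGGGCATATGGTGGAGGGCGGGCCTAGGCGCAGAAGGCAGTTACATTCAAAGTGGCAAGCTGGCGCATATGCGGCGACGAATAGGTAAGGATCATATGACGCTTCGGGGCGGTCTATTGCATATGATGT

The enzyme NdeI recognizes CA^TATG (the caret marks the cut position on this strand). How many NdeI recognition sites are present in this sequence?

4

CATATG occurs starting at positions 28, 89, 116, 143.
NdeI cuts at 4 sites.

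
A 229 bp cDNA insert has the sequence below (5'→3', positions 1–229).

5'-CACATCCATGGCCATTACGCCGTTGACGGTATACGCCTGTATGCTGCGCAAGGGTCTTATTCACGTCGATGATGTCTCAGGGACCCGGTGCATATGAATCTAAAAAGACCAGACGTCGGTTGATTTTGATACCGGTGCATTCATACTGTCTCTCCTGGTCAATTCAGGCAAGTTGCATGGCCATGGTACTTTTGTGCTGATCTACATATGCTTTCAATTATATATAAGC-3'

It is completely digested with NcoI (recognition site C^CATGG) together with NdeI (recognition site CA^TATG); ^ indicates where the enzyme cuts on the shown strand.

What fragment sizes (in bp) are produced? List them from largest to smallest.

89, 86, 25, 23, 6 bp

NcoI sites (CCATGG) start at positions 6, 181.
NcoI cuts after the first base of each site, so after positions 6, 181.
NdeI sites (CATATG) start at positions 91, 205.
NdeI cuts after base 2 of each site, so after positions 92, 206.
Combined cut positions: 6, 92, 181, 206.
Linear molecule, 4 cuts → 5 fragments:
  1–6 → 6 bp
  7–92 → 86 bp
  93–181 → 89 bp
  182–206 → 25 bp
  207–229 → 23 bp
Sorted largest to smallest: 89, 86, 25, 23, 6 bp.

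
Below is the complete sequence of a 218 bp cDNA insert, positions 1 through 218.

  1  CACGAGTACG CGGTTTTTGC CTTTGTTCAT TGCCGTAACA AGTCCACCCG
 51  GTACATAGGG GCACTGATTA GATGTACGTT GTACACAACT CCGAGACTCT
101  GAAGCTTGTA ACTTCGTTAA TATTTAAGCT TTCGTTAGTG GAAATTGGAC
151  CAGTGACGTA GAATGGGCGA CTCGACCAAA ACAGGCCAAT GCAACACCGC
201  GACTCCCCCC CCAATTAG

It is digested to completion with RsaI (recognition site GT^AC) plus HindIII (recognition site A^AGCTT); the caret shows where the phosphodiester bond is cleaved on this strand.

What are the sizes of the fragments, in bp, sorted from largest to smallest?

RsaI sites (GTAC) start at positions 6, 51, 74, 81.
RsaI cuts after base 2 of each site, so after positions 7, 52, 75, 82.
HindIII sites (AAGCTT) start at positions 102, 126.
HindIII cuts after the first base of each site, so after positions 102, 126.
Combined cut positions: 7, 52, 75, 82, 102, 126.
Linear molecule, 6 cuts → 7 fragments:
  1–7 → 7 bp
  8–52 → 45 bp
  53–75 → 23 bp
  76–82 → 7 bp
  83–102 → 20 bp
  103–126 → 24 bp
  127–218 → 92 bp
Sorted largest to smallest: 92, 45, 24, 23, 20, 7, 7 bp.

92, 45, 24, 23, 20, 7, 7 bp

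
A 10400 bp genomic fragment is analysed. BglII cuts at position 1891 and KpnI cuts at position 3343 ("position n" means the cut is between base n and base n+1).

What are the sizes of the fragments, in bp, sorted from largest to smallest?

Combined cut positions (sorted): 1891, 3343.
Linear molecule, 2 cuts → 3 fragments:
  1891 − 0 = 1891 bp
  3343 − 1891 = 1452 bp
  10400 − 3343 = 7057 bp
Sorted largest to smallest: 7057, 1891, 1452 bp.

7057, 1891, 1452 bp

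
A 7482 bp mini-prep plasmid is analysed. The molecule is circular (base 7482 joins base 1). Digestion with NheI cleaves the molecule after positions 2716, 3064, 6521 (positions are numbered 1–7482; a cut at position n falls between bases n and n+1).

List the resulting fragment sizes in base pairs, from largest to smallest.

Circular molecule, 3 cuts → 3 fragments:
  3064 − 2716 = 348 bp
  6521 − 3064 = 3457 bp
  wrap: 7482 − 6521 + 2716 = 3677 bp
Sorted largest to smallest: 3677, 3457, 348 bp.

3677, 3457, 348 bp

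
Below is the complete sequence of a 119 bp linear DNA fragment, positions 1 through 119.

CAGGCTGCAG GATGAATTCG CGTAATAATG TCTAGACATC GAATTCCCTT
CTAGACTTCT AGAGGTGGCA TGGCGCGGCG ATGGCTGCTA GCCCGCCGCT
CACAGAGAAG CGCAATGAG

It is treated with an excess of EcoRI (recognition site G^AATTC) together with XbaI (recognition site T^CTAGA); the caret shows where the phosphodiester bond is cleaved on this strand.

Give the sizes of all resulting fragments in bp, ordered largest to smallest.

EcoRI sites (GAATTC) start at positions 14, 41.
EcoRI cuts after the first base of each site, so after positions 14, 41.
XbaI sites (TCTAGA) start at positions 31, 50, 58.
XbaI cuts after the first base of each site, so after positions 31, 50, 58.
Combined cut positions: 14, 31, 41, 50, 58.
Linear molecule, 5 cuts → 6 fragments:
  1–14 → 14 bp
  15–31 → 17 bp
  32–41 → 10 bp
  42–50 → 9 bp
  51–58 → 8 bp
  59–119 → 61 bp
Sorted largest to smallest: 61, 17, 14, 10, 9, 8 bp.

61, 17, 14, 10, 9, 8 bp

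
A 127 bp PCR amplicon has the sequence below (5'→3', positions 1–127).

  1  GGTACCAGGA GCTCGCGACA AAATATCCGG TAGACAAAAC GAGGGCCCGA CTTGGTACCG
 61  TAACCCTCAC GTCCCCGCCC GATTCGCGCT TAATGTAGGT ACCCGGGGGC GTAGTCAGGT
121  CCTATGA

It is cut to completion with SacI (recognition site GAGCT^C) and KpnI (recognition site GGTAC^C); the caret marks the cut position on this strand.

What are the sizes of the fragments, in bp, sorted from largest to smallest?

The SacI site (GAGCTC) starts at position 9.
SacI cuts after base 5 of each site (before the last base), so after position 13.
KpnI sites (GGTACC) start at positions 1, 54, 98.
KpnI cuts after base 5 of each site (before the last base), so after positions 5, 58, 102.
Combined cut positions: 5, 13, 58, 102.
Linear molecule, 4 cuts → 5 fragments:
  1–5 → 5 bp
  6–13 → 8 bp
  14–58 → 45 bp
  59–102 → 44 bp
  103–127 → 25 bp
Sorted largest to smallest: 45, 44, 25, 8, 5 bp.

45, 44, 25, 8, 5 bp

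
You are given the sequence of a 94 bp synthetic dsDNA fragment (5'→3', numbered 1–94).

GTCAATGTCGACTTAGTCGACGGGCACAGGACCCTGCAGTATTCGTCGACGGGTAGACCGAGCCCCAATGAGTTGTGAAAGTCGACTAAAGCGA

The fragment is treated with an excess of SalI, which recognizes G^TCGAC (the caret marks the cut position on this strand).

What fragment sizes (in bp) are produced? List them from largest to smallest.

36, 29, 13, 9, 7 bp

SalI sites (GTCGAC) start at positions 7, 16, 45, 81.
SalI cuts after the first base of each site, so after positions 7, 16, 45, 81.
Linear molecule, 4 cuts → 5 fragments:
  1–7 → 7 bp
  8–16 → 9 bp
  17–45 → 29 bp
  46–81 → 36 bp
  82–94 → 13 bp
Sorted largest to smallest: 36, 29, 13, 9, 7 bp.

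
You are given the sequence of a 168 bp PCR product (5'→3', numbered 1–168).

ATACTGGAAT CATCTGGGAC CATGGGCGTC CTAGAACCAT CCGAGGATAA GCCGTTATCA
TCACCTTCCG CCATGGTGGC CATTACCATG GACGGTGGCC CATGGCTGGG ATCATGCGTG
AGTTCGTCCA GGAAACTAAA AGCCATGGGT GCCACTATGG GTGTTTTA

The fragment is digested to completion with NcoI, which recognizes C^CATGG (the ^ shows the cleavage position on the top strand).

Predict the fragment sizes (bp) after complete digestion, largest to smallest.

51, 43, 25, 20, 15, 14 bp

NcoI sites (CCATGG) start at positions 20, 71, 86, 100, 143.
NcoI cuts after the first base of each site, so after positions 20, 71, 86, 100, 143.
Linear molecule, 5 cuts → 6 fragments:
  1–20 → 20 bp
  21–71 → 51 bp
  72–86 → 15 bp
  87–100 → 14 bp
  101–143 → 43 bp
  144–168 → 25 bp
Sorted largest to smallest: 51, 43, 25, 20, 15, 14 bp.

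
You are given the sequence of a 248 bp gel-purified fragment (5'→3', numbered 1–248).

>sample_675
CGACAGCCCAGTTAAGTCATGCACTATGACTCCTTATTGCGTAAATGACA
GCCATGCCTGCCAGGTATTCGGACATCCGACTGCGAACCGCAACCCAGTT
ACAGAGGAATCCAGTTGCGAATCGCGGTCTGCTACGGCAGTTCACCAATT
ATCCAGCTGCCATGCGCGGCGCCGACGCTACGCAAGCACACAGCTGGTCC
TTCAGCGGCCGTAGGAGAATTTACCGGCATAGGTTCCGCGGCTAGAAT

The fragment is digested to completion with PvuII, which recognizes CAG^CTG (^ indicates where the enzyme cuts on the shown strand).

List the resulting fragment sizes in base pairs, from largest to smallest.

PvuII sites (CAGCTG) start at positions 154, 191.
PvuII cuts after base 3 of each site, so after positions 156, 193.
Linear molecule, 2 cuts → 3 fragments:
  1–156 → 156 bp
  157–193 → 37 bp
  194–248 → 55 bp
Sorted largest to smallest: 156, 55, 37 bp.

156, 55, 37 bp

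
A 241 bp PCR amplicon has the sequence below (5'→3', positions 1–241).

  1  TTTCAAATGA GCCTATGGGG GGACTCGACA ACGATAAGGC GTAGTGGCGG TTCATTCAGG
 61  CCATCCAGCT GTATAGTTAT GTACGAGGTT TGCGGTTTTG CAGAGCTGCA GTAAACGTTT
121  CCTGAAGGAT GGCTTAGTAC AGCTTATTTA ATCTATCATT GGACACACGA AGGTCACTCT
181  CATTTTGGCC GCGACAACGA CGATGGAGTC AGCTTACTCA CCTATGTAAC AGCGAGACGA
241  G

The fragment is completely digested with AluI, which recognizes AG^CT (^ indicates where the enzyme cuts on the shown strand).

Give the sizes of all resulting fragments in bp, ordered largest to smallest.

70, 68, 37, 37, 29 bp

AluI sites (AGCT) start at positions 67, 104, 141, 211.
AluI cuts after base 2 of each site, so after positions 68, 105, 142, 212.
Linear molecule, 4 cuts → 5 fragments:
  1–68 → 68 bp
  69–105 → 37 bp
  106–142 → 37 bp
  143–212 → 70 bp
  213–241 → 29 bp
Sorted largest to smallest: 70, 68, 37, 37, 29 bp.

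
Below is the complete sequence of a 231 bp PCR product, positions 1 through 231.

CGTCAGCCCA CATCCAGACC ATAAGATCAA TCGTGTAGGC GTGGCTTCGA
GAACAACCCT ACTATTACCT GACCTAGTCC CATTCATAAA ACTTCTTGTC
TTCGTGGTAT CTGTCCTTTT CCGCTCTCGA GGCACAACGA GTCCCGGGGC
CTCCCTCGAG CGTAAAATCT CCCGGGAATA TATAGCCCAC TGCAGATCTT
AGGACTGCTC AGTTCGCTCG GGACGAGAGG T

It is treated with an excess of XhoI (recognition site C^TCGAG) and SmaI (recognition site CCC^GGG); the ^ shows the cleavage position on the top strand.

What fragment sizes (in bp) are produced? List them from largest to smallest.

126, 58, 19, 18, 10 bp

XhoI sites (CTCGAG) start at positions 126, 155.
XhoI cuts after the first base of each site, so after positions 126, 155.
SmaI sites (CCCGGG) start at positions 143, 171.
SmaI cuts after base 3 of each site, so after positions 145, 173.
Combined cut positions: 126, 145, 155, 173.
Linear molecule, 4 cuts → 5 fragments:
  1–126 → 126 bp
  127–145 → 19 bp
  146–155 → 10 bp
  156–173 → 18 bp
  174–231 → 58 bp
Sorted largest to smallest: 126, 58, 19, 18, 10 bp.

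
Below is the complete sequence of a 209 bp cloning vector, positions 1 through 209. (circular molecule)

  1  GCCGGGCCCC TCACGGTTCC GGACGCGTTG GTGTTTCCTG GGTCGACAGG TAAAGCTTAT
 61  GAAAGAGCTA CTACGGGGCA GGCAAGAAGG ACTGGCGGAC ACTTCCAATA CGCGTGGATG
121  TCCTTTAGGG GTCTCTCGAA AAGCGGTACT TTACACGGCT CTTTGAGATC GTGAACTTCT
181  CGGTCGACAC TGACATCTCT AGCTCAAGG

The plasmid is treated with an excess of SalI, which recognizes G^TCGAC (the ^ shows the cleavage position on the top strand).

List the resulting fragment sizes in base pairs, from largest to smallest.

SalI sites (GTCGAC) start at positions 42, 183.
SalI cuts after the first base of each site, so after positions 42, 183.
Circular molecule, 2 cuts → 2 fragments:
  43–183 → 141 bp
  184–209 then 1–42 → 26 + 42 = 68 bp
Sorted largest to smallest: 141, 68 bp.

141, 68 bp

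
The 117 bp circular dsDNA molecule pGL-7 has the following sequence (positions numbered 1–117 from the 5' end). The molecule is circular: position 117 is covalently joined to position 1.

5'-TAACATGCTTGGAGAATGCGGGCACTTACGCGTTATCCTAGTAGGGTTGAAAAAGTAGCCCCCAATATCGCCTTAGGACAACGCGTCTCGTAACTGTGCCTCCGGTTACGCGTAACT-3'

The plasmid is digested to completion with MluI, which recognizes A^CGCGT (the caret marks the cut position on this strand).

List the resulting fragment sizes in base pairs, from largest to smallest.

MluI sites (ACGCGT) start at positions 28, 81, 108.
MluI cuts after the first base of each site, so after positions 28, 81, 108.
Circular molecule, 3 cuts → 3 fragments:
  29–81 → 53 bp
  82–108 → 27 bp
  109–117 then 1–28 → 9 + 28 = 37 bp
Sorted largest to smallest: 53, 37, 27 bp.

53, 37, 27 bp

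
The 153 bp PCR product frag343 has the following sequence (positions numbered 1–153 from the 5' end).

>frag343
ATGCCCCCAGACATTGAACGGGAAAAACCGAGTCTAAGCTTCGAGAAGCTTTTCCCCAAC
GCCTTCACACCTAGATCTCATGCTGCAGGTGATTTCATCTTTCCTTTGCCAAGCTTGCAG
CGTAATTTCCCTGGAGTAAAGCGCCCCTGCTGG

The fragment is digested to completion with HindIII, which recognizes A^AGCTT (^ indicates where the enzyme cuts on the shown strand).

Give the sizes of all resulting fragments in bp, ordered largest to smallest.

HindIII sites (AAGCTT) start at positions 36, 46, 111.
HindIII cuts after the first base of each site, so after positions 36, 46, 111.
Linear molecule, 3 cuts → 4 fragments:
  1–36 → 36 bp
  37–46 → 10 bp
  47–111 → 65 bp
  112–153 → 42 bp
Sorted largest to smallest: 65, 42, 36, 10 bp.

65, 42, 36, 10 bp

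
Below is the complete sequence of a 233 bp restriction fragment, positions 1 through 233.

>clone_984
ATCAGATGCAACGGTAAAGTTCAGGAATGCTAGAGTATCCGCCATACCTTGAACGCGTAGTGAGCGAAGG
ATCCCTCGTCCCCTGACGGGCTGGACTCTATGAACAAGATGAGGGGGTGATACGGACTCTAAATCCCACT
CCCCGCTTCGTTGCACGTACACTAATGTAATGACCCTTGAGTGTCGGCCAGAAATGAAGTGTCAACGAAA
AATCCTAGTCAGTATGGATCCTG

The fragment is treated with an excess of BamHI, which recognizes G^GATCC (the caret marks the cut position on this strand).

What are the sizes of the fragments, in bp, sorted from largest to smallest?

157, 69, 7 bp

BamHI sites (GGATCC) start at positions 69, 226.
BamHI cuts after the first base of each site, so after positions 69, 226.
Linear molecule, 2 cuts → 3 fragments:
  1–69 → 69 bp
  70–226 → 157 bp
  227–233 → 7 bp
Sorted largest to smallest: 157, 69, 7 bp.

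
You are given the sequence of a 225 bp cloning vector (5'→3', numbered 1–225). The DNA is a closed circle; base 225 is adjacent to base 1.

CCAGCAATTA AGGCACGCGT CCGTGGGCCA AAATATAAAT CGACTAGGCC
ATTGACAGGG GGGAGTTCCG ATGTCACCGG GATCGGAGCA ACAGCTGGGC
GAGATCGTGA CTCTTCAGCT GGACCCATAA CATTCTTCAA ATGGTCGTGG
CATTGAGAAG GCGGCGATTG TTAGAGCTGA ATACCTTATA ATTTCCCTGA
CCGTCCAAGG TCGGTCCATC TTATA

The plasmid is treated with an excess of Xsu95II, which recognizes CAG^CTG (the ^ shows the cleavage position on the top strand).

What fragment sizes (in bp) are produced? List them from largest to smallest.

201, 24 bp

Xsu95II sites (CAGCTG) start at positions 92, 116.
Xsu95II cuts after base 3 of each site, so after positions 94, 118.
Circular molecule, 2 cuts → 2 fragments:
  95–118 → 24 bp
  119–225 then 1–94 → 107 + 94 = 201 bp
Sorted largest to smallest: 201, 24 bp.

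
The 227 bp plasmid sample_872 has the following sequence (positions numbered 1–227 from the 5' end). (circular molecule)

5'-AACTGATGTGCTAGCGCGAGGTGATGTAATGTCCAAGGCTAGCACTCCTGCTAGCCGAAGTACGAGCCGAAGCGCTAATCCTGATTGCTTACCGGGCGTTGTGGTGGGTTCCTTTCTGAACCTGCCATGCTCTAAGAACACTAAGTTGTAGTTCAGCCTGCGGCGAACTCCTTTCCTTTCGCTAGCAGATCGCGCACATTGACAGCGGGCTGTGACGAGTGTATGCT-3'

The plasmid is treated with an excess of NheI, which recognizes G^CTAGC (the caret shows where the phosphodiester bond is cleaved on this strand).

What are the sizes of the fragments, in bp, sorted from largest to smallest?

NheI sites (GCTAGC) start at positions 10, 38, 50, 181.
NheI cuts after the first base of each site, so after positions 10, 38, 50, 181.
Circular molecule, 4 cuts → 4 fragments:
  11–38 → 28 bp
  39–50 → 12 bp
  51–181 → 131 bp
  182–227 then 1–10 → 46 + 10 = 56 bp
Sorted largest to smallest: 131, 56, 28, 12 bp.

131, 56, 28, 12 bp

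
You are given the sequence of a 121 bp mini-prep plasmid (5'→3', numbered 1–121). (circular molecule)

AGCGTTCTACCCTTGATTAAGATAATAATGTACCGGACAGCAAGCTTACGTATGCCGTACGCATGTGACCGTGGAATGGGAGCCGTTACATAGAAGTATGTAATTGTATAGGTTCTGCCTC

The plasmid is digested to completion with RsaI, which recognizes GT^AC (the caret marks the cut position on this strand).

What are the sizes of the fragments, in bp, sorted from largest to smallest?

RsaI sites (GTAC) start at positions 30, 57.
RsaI cuts after base 2 of each site, so after positions 31, 58.
Circular molecule, 2 cuts → 2 fragments:
  32–58 → 27 bp
  59–121 then 1–31 → 63 + 31 = 94 bp
Sorted largest to smallest: 94, 27 bp.

94, 27 bp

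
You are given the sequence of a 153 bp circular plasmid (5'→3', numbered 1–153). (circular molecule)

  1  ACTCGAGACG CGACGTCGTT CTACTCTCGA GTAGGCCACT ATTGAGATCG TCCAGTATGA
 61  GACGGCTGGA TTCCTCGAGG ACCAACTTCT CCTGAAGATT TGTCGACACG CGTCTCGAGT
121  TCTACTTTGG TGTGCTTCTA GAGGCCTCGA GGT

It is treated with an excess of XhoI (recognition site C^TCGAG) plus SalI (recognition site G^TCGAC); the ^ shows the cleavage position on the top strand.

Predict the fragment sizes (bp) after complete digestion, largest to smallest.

XhoI sites (CTCGAG) start at positions 2, 26, 74, 114, 146.
XhoI cuts after the first base of each site, so after positions 2, 26, 74, 114, 146.
The SalI site (GTCGAC) starts at position 102.
SalI cuts after the first base of each site, so after position 102.
Combined cut positions: 2, 26, 74, 102, 114, 146.
Circular molecule, 6 cuts → 6 fragments:
  3–26 → 24 bp
  27–74 → 48 bp
  75–102 → 28 bp
  103–114 → 12 bp
  115–146 → 32 bp
  147–153 then 1–2 → 7 + 2 = 9 bp
Sorted largest to smallest: 48, 32, 28, 24, 12, 9 bp.

48, 32, 28, 24, 12, 9 bp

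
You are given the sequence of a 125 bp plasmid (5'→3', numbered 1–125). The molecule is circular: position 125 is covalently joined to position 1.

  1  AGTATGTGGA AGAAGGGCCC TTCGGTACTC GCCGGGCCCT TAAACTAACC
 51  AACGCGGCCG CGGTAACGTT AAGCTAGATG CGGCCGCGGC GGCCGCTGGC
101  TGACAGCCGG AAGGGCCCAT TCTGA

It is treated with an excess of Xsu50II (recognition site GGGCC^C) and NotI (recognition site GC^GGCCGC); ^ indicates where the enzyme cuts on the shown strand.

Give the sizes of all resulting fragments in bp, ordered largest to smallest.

27, 27, 26, 19, 17, 9 bp

Xsu50II sites (GGGCCC) start at positions 15, 34, 113.
Xsu50II cuts after base 5 of each site (before the last base), so after positions 19, 38, 117.
NotI sites (GCGGCCGC) start at positions 54, 80, 89.
NotI cuts after base 2 of each site, so after positions 55, 81, 90.
Combined cut positions: 19, 38, 55, 81, 90, 117.
Circular molecule, 6 cuts → 6 fragments:
  20–38 → 19 bp
  39–55 → 17 bp
  56–81 → 26 bp
  82–90 → 9 bp
  91–117 → 27 bp
  118–125 then 1–19 → 8 + 19 = 27 bp
Sorted largest to smallest: 27, 27, 26, 19, 17, 9 bp.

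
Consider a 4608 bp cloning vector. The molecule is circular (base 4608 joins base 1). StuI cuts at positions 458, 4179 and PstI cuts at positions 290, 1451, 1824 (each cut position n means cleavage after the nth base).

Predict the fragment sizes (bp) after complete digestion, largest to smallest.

2355, 993, 719, 373, 168 bp

Combined cut positions (sorted): 290, 458, 1451, 1824, 4179.
Circular molecule, 5 cuts → 5 fragments:
  458 − 290 = 168 bp
  1451 − 458 = 993 bp
  1824 − 1451 = 373 bp
  4179 − 1824 = 2355 bp
  wrap: 4608 − 4179 + 290 = 719 bp
Sorted largest to smallest: 2355, 993, 719, 373, 168 bp.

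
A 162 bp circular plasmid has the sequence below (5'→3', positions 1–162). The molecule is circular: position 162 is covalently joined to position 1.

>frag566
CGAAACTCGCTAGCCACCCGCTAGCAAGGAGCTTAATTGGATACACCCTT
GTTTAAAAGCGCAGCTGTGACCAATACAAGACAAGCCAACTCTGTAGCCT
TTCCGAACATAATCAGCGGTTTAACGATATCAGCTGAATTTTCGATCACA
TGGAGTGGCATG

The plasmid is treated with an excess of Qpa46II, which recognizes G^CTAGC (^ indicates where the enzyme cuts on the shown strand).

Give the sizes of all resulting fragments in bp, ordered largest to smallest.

Qpa46II sites (GCTAGC) start at positions 9, 20.
Qpa46II cuts after the first base of each site, so after positions 9, 20.
Circular molecule, 2 cuts → 2 fragments:
  10–20 → 11 bp
  21–162 then 1–9 → 142 + 9 = 151 bp
Sorted largest to smallest: 151, 11 bp.

151, 11 bp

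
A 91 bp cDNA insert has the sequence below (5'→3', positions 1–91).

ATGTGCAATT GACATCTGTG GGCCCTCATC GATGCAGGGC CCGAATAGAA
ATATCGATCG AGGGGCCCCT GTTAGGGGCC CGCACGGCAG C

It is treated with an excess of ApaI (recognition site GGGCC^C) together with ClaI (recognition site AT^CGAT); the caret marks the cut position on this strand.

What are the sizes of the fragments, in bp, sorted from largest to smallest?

ApaI sites (GGGCCC) start at positions 20, 37, 63, 76.
ApaI cuts after base 5 of each site (before the last base), so after positions 24, 41, 67, 80.
ClaI sites (ATCGAT) start at positions 28, 53.
ClaI cuts after base 2 of each site, so after positions 29, 54.
Combined cut positions: 24, 29, 41, 54, 67, 80.
Linear molecule, 6 cuts → 7 fragments:
  1–24 → 24 bp
  25–29 → 5 bp
  30–41 → 12 bp
  42–54 → 13 bp
  55–67 → 13 bp
  68–80 → 13 bp
  81–91 → 11 bp
Sorted largest to smallest: 24, 13, 13, 13, 12, 11, 5 bp.

24, 13, 13, 13, 12, 11, 5 bp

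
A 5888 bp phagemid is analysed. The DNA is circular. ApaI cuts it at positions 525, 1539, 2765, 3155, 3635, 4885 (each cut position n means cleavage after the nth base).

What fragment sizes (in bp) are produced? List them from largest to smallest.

Circular molecule, 6 cuts → 6 fragments:
  1539 − 525 = 1014 bp
  2765 − 1539 = 1226 bp
  3155 − 2765 = 390 bp
  3635 − 3155 = 480 bp
  4885 − 3635 = 1250 bp
  wrap: 5888 − 4885 + 525 = 1528 bp
Sorted largest to smallest: 1528, 1250, 1226, 1014, 480, 390 bp.

1528, 1250, 1226, 1014, 480, 390 bp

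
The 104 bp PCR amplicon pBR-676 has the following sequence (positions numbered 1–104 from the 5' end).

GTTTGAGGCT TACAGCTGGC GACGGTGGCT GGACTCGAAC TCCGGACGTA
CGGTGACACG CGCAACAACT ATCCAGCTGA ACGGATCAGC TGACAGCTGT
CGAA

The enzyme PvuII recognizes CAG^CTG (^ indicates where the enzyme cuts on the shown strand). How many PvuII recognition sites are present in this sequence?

4

CAGCTG occurs starting at positions 13, 74, 87, 94.
PvuII cuts at 4 sites.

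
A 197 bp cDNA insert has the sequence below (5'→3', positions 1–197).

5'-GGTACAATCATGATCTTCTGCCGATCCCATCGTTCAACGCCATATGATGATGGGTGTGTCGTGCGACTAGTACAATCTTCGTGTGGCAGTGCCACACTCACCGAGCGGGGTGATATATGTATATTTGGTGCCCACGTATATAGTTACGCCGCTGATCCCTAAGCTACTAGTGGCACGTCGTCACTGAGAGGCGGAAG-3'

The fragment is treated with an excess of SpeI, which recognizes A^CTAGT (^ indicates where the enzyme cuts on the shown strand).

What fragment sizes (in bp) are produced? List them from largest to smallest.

SpeI sites (ACTAGT) start at positions 66, 166.
SpeI cuts after the first base of each site, so after positions 66, 166.
Linear molecule, 2 cuts → 3 fragments:
  1–66 → 66 bp
  67–166 → 100 bp
  167–197 → 31 bp
Sorted largest to smallest: 100, 66, 31 bp.

100, 66, 31 bp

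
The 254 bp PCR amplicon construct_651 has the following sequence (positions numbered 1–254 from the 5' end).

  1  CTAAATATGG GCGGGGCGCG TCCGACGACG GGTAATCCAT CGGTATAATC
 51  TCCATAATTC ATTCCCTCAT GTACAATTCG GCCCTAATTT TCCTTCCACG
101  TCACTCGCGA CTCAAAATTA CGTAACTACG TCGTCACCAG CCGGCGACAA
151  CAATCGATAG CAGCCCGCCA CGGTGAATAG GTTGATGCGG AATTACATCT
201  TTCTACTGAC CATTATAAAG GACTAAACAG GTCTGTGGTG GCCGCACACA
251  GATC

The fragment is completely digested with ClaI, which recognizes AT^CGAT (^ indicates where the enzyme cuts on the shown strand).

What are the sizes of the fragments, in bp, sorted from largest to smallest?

154, 100 bp

The ClaI site (ATCGAT) starts at position 153.
ClaI cuts after base 2 of each site, so after position 154.
Linear molecule, 1 cut → 2 fragments:
  1–154 → 154 bp
  155–254 → 100 bp
Sorted largest to smallest: 154, 100 bp.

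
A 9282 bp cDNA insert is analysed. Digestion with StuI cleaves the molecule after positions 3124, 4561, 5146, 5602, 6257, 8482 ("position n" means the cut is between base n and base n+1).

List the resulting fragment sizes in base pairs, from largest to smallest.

Linear molecule, 6 cuts → 7 fragments:
  3124 − 0 = 3124 bp
  4561 − 3124 = 1437 bp
  5146 − 4561 = 585 bp
  5602 − 5146 = 456 bp
  6257 − 5602 = 655 bp
  8482 − 6257 = 2225 bp
  9282 − 8482 = 800 bp
Sorted largest to smallest: 3124, 2225, 1437, 800, 655, 585, 456 bp.

3124, 2225, 1437, 800, 655, 585, 456 bp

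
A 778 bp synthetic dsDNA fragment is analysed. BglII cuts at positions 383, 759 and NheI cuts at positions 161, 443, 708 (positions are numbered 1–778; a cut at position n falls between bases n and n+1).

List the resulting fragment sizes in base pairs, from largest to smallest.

Combined cut positions (sorted): 161, 383, 443, 708, 759.
Linear molecule, 5 cuts → 6 fragments:
  161 − 0 = 161 bp
  383 − 161 = 222 bp
  443 − 383 = 60 bp
  708 − 443 = 265 bp
  759 − 708 = 51 bp
  778 − 759 = 19 bp
Sorted largest to smallest: 265, 222, 161, 60, 51, 19 bp.

265, 222, 161, 60, 51, 19 bp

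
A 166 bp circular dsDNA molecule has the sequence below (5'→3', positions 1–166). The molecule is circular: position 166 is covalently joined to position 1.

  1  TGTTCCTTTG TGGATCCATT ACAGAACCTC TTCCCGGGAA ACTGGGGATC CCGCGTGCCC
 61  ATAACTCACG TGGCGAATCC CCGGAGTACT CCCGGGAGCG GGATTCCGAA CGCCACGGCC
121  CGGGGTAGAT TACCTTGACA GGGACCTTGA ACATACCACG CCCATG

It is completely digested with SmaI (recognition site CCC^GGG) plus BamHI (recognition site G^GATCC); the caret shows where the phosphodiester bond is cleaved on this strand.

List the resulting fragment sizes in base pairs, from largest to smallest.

57, 47, 28, 23, 11 bp

SmaI sites (CCCGGG) start at positions 33, 91, 119.
SmaI cuts after base 3 of each site, so after positions 35, 93, 121.
BamHI sites (GGATCC) start at positions 12, 46.
BamHI cuts after the first base of each site, so after positions 12, 46.
Combined cut positions: 12, 35, 46, 93, 121.
Circular molecule, 5 cuts → 5 fragments:
  13–35 → 23 bp
  36–46 → 11 bp
  47–93 → 47 bp
  94–121 → 28 bp
  122–166 then 1–12 → 45 + 12 = 57 bp
Sorted largest to smallest: 57, 47, 28, 23, 11 bp.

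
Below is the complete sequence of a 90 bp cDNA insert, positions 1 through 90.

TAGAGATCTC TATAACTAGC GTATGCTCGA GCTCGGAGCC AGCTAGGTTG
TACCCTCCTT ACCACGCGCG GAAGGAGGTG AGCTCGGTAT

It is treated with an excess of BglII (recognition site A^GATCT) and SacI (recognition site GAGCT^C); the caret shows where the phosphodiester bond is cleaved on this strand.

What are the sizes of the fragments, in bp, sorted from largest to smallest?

51, 29, 6, 4 bp

The BglII site (AGATCT) starts at position 4.
BglII cuts after the first base of each site, so after position 4.
SacI sites (GAGCTC) start at positions 29, 80.
SacI cuts after base 5 of each site (before the last base), so after positions 33, 84.
Combined cut positions: 4, 33, 84.
Linear molecule, 3 cuts → 4 fragments:
  1–4 → 4 bp
  5–33 → 29 bp
  34–84 → 51 bp
  85–90 → 6 bp
Sorted largest to smallest: 51, 29, 6, 4 bp.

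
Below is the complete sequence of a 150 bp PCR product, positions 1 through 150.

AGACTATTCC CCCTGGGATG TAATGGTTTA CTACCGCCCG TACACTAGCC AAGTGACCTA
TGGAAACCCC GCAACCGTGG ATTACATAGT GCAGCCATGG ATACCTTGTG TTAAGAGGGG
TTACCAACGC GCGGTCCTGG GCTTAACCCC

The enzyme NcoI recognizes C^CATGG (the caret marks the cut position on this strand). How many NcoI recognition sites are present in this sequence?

CCATGG occurs starting at position 95.
NcoI cuts at 1 site.

1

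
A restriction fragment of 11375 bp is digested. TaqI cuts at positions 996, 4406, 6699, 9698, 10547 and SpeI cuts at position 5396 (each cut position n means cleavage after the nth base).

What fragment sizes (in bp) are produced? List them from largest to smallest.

Combined cut positions (sorted): 996, 4406, 5396, 6699, 9698, 10547.
Linear molecule, 6 cuts → 7 fragments:
  996 − 0 = 996 bp
  4406 − 996 = 3410 bp
  5396 − 4406 = 990 bp
  6699 − 5396 = 1303 bp
  9698 − 6699 = 2999 bp
  10547 − 9698 = 849 bp
  11375 − 10547 = 828 bp
Sorted largest to smallest: 3410, 2999, 1303, 996, 990, 849, 828 bp.

3410, 2999, 1303, 996, 990, 849, 828 bp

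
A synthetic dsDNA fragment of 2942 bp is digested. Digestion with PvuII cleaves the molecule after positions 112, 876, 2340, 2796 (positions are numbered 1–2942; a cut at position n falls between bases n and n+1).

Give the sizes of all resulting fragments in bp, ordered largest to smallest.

Linear molecule, 4 cuts → 5 fragments:
  112 − 0 = 112 bp
  876 − 112 = 764 bp
  2340 − 876 = 1464 bp
  2796 − 2340 = 456 bp
  2942 − 2796 = 146 bp
Sorted largest to smallest: 1464, 764, 456, 146, 112 bp.

1464, 764, 456, 146, 112 bp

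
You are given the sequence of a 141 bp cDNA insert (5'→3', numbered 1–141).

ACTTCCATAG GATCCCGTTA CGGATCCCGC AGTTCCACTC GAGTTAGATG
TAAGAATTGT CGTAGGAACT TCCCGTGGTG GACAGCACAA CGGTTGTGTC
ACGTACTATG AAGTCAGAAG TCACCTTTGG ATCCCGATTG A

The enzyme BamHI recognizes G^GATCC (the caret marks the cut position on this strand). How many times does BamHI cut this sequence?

3

GGATCC occurs starting at positions 10, 22, 129.
BamHI cuts at 3 sites.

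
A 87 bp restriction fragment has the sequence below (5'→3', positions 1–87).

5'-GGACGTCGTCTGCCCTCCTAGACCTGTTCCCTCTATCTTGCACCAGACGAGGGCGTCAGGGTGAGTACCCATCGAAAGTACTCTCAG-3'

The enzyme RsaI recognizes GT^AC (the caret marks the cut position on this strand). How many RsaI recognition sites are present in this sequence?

2

GTAC occurs starting at positions 65, 78.
RsaI cuts at 2 sites.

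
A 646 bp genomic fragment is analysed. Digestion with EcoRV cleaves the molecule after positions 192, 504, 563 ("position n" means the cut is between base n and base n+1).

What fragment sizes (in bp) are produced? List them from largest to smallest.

312, 192, 83, 59 bp

Linear molecule, 3 cuts → 4 fragments:
  192 − 0 = 192 bp
  504 − 192 = 312 bp
  563 − 504 = 59 bp
  646 − 563 = 83 bp
Sorted largest to smallest: 312, 192, 83, 59 bp.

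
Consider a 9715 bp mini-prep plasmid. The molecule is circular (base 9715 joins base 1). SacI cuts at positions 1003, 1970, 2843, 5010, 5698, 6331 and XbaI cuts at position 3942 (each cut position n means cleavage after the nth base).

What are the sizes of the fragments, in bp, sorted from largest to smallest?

4387, 1099, 1068, 967, 873, 688, 633 bp

Combined cut positions (sorted): 1003, 1970, 2843, 3942, 5010, 5698, 6331.
Circular molecule, 7 cuts → 7 fragments:
  1970 − 1003 = 967 bp
  2843 − 1970 = 873 bp
  3942 − 2843 = 1099 bp
  5010 − 3942 = 1068 bp
  5698 − 5010 = 688 bp
  6331 − 5698 = 633 bp
  wrap: 9715 − 6331 + 1003 = 4387 bp
Sorted largest to smallest: 4387, 1099, 1068, 967, 873, 688, 633 bp.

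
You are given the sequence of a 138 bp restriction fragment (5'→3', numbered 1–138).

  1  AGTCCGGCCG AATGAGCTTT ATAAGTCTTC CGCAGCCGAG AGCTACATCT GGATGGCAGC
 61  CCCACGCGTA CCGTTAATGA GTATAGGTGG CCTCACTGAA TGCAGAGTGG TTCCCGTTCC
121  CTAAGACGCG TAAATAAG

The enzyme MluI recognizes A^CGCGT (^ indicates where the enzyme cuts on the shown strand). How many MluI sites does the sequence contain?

2

ACGCGT occurs starting at positions 64, 126.
MluI cuts at 2 sites.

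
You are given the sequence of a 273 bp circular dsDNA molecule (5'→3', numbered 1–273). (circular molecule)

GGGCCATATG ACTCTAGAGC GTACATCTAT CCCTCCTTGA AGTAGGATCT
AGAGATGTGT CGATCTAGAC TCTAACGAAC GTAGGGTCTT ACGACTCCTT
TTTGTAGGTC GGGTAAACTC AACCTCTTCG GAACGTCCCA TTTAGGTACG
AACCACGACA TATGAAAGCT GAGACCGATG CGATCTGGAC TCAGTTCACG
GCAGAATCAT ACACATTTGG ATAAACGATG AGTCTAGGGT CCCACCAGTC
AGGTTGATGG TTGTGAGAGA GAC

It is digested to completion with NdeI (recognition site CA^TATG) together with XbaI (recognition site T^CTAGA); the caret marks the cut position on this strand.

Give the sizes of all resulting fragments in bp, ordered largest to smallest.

119, 96, 35, 16, 7 bp

NdeI sites (CATATG) start at positions 5, 159.
NdeI cuts after base 2 of each site, so after positions 6, 160.
XbaI sites (TCTAGA) start at positions 13, 48, 64.
XbaI cuts after the first base of each site, so after positions 13, 48, 64.
Combined cut positions: 6, 13, 48, 64, 160.
Circular molecule, 5 cuts → 5 fragments:
  7–13 → 7 bp
  14–48 → 35 bp
  49–64 → 16 bp
  65–160 → 96 bp
  161–273 then 1–6 → 113 + 6 = 119 bp
Sorted largest to smallest: 119, 96, 35, 16, 7 bp.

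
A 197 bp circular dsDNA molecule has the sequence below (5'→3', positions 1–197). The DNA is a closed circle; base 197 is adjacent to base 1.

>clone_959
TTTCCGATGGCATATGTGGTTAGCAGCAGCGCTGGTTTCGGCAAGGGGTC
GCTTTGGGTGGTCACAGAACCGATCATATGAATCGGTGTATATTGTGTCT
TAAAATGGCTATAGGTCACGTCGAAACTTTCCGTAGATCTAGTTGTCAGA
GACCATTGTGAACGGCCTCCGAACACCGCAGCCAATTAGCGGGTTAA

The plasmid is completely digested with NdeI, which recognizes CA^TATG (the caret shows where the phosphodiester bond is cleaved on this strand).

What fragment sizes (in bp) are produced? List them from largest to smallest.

133, 64 bp

NdeI sites (CATATG) start at positions 11, 75.
NdeI cuts after base 2 of each site, so after positions 12, 76.
Circular molecule, 2 cuts → 2 fragments:
  13–76 → 64 bp
  77–197 then 1–12 → 121 + 12 = 133 bp
Sorted largest to smallest: 133, 64 bp.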